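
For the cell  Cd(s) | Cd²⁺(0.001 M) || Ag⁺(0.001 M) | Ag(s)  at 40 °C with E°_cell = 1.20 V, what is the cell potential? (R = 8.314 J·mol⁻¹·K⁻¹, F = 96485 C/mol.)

Balancing electrons gives n = 2; the reaction quotient is Q = [Cd²⁺]/[Ag⁺]^2 = 1000.
E = E° − (RT/nF) ln Q = 1.20 − (8.314×313)/(2×96485) × (6.908) = 1.200 − 0.093 = 1.107 V.

1.11 V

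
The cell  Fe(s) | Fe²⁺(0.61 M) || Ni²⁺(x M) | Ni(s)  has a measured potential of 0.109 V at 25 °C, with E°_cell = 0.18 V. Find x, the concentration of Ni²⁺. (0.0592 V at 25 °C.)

From the Nernst equation, log Q = n(E° − E)/0.0592 = 2(0.18 − 0.109)/0.0592 = 2.399, so Q = 250.
With Q = [Fe²⁺]/[Ni²⁺] and the known concentrations, [Ni²⁺] in the denominator gives [Ni²⁺] = 0.0024 M.

0.0024 M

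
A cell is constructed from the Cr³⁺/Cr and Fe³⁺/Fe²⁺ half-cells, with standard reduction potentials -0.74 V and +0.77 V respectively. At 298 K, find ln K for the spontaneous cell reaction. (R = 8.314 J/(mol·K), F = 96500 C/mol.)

E°_cell = +0.77 − (-0.74) = 1.51 V, with n = 3 electrons transferred.
At equilibrium E = 0, so the Nernst equation gives ln K = nFE°/RT = (3)(96500)(1.51)/((8.314)(298)) = 176.44.

ln K = 176.4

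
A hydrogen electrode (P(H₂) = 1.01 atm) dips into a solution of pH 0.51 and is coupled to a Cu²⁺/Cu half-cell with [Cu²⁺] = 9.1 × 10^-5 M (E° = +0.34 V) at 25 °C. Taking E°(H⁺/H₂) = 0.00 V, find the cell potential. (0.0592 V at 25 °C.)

The Cu²⁺/Cu couple is the cathode, so E°_cell = 0.34 V; n = 2.
[H⁺] = 10^(−0.51) = 0.31 M, and Q = [H⁺]^2 / ([Cu²⁺]·P(H₂)) = 1040.
E = E° − (0.0592/2) log Q = 0.34 − (0.0592/2)(3.017) = 0.251 V.

0.25 V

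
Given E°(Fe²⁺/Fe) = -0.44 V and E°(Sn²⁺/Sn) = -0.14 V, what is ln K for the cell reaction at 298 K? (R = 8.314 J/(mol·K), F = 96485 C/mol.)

ln K = 23.4

E°_cell = -0.14 − (-0.44) = 0.30 V, with n = 2 electrons transferred.
At equilibrium E = 0, so the Nernst equation gives ln K = nFE°/RT = (2)(96485)(0.30)/((8.314)(298)) = 23.37.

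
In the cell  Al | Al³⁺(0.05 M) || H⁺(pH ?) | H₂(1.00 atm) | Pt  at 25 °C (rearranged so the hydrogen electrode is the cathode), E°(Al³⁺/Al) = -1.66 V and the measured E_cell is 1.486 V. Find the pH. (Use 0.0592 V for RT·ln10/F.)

E°_cell = 1.66 V and n = 6.
log Q = n(E° − E)/0.0592 = 6×(1.66 − 1.486)/0.0592 = 17.635.
With Q = [Al³⁺]^2·P(H₂)^3 / [H⁺]^6, solving for [H⁺] gives log[H⁺] = -3.373, so pH = 3.37.

pH = 3.37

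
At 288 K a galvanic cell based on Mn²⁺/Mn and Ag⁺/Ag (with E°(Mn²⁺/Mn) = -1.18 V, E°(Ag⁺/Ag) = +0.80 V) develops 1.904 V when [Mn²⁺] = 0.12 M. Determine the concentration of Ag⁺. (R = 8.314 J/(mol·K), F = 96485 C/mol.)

From the Nernst equation, ln Q = nF(E° − E)/RT = 2×96485×(1.98 − 1.904)/(8.314×288) = 6.125, so Q = 457.
With Q = [Mn²⁺]/[Ag⁺]^2 and the known concentrations, [Ag⁺]^2 in the denominator gives [Ag⁺] = 0.016 M.

0.016 M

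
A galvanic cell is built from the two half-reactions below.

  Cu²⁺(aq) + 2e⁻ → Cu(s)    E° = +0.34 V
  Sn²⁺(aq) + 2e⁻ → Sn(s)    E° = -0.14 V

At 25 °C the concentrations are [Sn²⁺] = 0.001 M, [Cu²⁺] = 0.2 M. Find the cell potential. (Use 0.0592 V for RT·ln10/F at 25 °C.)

The Cu²⁺/Cu couple has the higher reduction potential and acts as the cathode, so E°_cell = +0.34 − (-0.14) = 0.48 V.
Balancing electrons gives n = 2; the reaction quotient is Q = [Sn²⁺]/[Cu²⁺] = 0.00500.
At 25 °C, E = E° − (0.0592/n) log Q = 0.48 − (0.0592/2)(-2.301) = 0.480 + 0.068 = 0.548 V.

0.548 V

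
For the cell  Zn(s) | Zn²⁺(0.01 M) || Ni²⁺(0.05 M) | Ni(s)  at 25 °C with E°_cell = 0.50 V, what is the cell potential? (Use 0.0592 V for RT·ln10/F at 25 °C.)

Balancing electrons gives n = 2; the reaction quotient is Q = [Zn²⁺]/[Ni²⁺] = 0.200.
At 25 °C, E = E° − (0.0592/n) log Q = 0.50 − (0.0592/2)(-0.699) = 0.500 + 0.021 = 0.521 V.

0.521 V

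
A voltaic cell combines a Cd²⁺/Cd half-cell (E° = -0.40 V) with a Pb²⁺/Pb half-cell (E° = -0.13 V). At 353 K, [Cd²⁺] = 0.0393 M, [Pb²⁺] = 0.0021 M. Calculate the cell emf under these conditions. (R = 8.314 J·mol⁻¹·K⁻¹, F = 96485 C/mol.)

0.225 V

The Pb²⁺/Pb couple has the higher reduction potential and acts as the cathode, so E°_cell = -0.13 − (-0.40) = 0.27 V.
Balancing electrons gives n = 2; the reaction quotient is Q = [Cd²⁺]/[Pb²⁺] = 18.7.
E = E° − (RT/nF) ln Q = 0.27 − (8.314×353)/(2×96485) × (2.929) = 0.270 − 0.045 = 0.225 V.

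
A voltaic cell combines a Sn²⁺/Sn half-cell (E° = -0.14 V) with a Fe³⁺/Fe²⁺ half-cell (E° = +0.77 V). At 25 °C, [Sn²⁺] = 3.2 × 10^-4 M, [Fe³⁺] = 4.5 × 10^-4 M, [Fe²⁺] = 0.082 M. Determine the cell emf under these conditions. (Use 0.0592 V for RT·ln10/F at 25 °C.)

0.880 V

The Fe³⁺/Fe²⁺ couple has the higher reduction potential and acts as the cathode, so E°_cell = +0.77 − (-0.14) = 0.91 V.
Balancing electrons gives n = 2; the reaction quotient is Q = [Sn²⁺]·[Fe²⁺]^2/[Fe³⁺]^2 = 10.6.
At 25 °C, E = E° − (0.0592/n) log Q = 0.91 − (0.0592/2)(1.026) = 0.910 − 0.030 = 0.880 V.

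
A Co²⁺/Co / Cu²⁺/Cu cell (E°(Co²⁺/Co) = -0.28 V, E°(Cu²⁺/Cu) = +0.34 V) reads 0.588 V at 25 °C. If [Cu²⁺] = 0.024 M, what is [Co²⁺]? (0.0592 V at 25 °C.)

0.29 M

From the Nernst equation, log Q = n(E° − E)/0.0592 = 2(0.62 − 0.588)/0.0592 = 1.081, so Q = 12.1.
With Q = [Co²⁺]/[Cu²⁺] and the known concentrations, [Co²⁺] in the numerator gives [Co²⁺] = 0.29 M.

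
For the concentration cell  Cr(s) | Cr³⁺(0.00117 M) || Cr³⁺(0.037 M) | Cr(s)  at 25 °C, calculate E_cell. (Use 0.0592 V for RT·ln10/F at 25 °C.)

Both half-cells are Cr³⁺/Cr, so E°_cell = 0. The concentrated side is the cathode; the cell reaction moves Cr³⁺ from high to low concentration with n = 3.
Q = [Cr³⁺]_dilute/[Cr³⁺]_conc = 0.00117/0.037 = 0.0316.
E = 0 − (0.0592/3) log Q = −(0.0592/3)(-1.500) = 0.0296 V.

0.030 V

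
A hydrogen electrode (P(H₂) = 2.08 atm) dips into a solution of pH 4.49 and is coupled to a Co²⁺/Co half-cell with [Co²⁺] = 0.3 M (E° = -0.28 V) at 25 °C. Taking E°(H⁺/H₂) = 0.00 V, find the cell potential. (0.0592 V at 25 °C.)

0.020 V

The hydrogen couple is the cathode, so E°_cell = 0.28 V; n = 2.
[H⁺] = 10^(−4.49) = 3.2 × 10^-5 M, and Q = [Co²⁺]·P(H₂) / [H⁺]^2 = 5.96 × 10^8.
E = E° − (0.0592/2) log Q = 0.28 − (0.0592/2)(8.775) = 0.020 V.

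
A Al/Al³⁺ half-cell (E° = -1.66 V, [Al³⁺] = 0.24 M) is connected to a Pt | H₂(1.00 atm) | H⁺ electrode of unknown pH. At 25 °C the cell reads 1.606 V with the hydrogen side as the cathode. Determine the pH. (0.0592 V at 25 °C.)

E°_cell = 1.66 V and n = 6.
log Q = n(E° − E)/0.0592 = 6×(1.66 − 1.606)/0.0592 = 5.473.
With Q = [Al³⁺]^2·P(H₂)^3 / [H⁺]^6, solving for [H⁺] gives log[H⁺] = -1.119, so pH = 1.12.

pH = 1.12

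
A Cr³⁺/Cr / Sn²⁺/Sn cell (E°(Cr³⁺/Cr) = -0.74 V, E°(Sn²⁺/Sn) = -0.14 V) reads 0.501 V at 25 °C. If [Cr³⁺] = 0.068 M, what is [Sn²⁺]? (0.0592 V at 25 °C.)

7.5 × 10^-5 M

From the Nernst equation, log Q = n(E° − E)/0.0592 = 6(0.60 − 0.501)/0.0592 = 10.034, so Q = 1.08 × 10^10.
With Q = [Cr³⁺]^2/[Sn²⁺]^3 and the known concentrations, [Sn²⁺]^3 in the denominator gives [Sn²⁺] = 7.5 × 10^-5 M.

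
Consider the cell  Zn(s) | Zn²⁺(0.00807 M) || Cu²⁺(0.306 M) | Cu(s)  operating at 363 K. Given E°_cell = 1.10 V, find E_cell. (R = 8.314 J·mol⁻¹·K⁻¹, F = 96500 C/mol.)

1.16 V

Balancing electrons gives n = 2; the reaction quotient is Q = [Zn²⁺]/[Cu²⁺] = 0.0264.
E = E° − (RT/nF) ln Q = 1.10 − (8.314×363)/(2×96500) × (-3.635) = 1.100 + 0.057 = 1.157 V.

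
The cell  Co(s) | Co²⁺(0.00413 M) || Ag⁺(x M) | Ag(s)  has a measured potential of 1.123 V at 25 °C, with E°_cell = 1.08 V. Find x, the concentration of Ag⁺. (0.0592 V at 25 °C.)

From the Nernst equation, log Q = n(E° − E)/0.0592 = 2(1.08 − 1.123)/0.0592 = -1.453, so Q = 0.0353.
With Q = [Co²⁺]/[Ag⁺]^2 and the known concentrations, [Ag⁺]^2 in the denominator gives [Ag⁺] = 0.34 M.

0.34 M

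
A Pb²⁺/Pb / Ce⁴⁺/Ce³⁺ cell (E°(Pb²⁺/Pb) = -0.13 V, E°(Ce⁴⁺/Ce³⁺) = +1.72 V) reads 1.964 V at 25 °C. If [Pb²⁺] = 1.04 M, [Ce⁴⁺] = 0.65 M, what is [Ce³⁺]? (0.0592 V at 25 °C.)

0.0076 M

From the Nernst equation, log Q = n(E° − E)/0.0592 = 2(1.85 − 1.964)/0.0592 = -3.851, so Q = 1.41 × 10^-4.
With Q = [Pb²⁺]·[Ce³⁺]^2/[Ce⁴⁺]^2 and the known concentrations, [Ce³⁺]^2 in the numerator gives [Ce³⁺] = 0.0076 M.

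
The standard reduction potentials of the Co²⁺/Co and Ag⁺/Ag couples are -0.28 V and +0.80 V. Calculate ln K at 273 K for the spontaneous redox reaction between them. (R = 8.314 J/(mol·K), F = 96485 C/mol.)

E°_cell = +0.80 − (-0.28) = 1.08 V, with n = 2 electrons transferred.
At equilibrium E = 0, so the Nernst equation gives ln K = nFE°/RT = (2)(96485)(1.08)/((8.314)(273)) = 91.82.

ln K = 91.8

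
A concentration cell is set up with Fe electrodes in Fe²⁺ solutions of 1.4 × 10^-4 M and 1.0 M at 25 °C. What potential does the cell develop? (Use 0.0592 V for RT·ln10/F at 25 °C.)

0.11 V

Both half-cells are Fe²⁺/Fe, so E°_cell = 0. The concentrated side is the cathode; the cell reaction moves Fe²⁺ from high to low concentration with n = 2.
Q = [Fe²⁺]_dilute/[Fe²⁺]_conc = 1.4 × 10^-4/1.0 = 1.4 × 10^-4.
E = 0 − (0.0592/2) log Q = −(0.0592/2)(-3.854) = 0.1141 V.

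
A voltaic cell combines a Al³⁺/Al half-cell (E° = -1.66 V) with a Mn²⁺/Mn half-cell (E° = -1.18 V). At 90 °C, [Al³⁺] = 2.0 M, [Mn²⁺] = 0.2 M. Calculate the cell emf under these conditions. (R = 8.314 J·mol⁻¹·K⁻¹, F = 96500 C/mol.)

0.448 V

The Mn²⁺/Mn couple has the higher reduction potential and acts as the cathode, so E°_cell = -1.18 − (-1.66) = 0.48 V.
Balancing electrons gives n = 6; the reaction quotient is Q = [Al³⁺]^2/[Mn²⁺]^3 = 500.
E = E° − (RT/nF) ln Q = 0.48 − (8.314×363)/(6×96500) × (6.215) = 0.480 − 0.032 = 0.448 V.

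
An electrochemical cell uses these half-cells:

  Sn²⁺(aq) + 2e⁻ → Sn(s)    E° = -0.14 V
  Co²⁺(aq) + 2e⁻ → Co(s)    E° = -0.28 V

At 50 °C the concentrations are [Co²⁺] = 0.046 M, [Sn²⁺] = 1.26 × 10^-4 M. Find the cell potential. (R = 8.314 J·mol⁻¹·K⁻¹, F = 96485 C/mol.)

The Sn²⁺/Sn couple has the higher reduction potential and acts as the cathode, so E°_cell = -0.14 − (-0.28) = 0.14 V.
Balancing electrons gives n = 2; the reaction quotient is Q = [Co²⁺]/[Sn²⁺] = 365.
E = E° − (RT/nF) ln Q = 0.14 − (8.314×323)/(2×96485) × (5.900) = 0.140 − 0.082 = 0.058 V.

0.058 V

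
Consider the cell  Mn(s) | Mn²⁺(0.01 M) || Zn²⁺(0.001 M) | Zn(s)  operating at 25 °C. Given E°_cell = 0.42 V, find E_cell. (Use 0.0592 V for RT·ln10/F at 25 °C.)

0.390 V

Balancing electrons gives n = 2; the reaction quotient is Q = [Mn²⁺]/[Zn²⁺] = 10.0.
At 25 °C, E = E° − (0.0592/n) log Q = 0.42 − (0.0592/2)(1.000) = 0.420 − 0.030 = 0.390 V.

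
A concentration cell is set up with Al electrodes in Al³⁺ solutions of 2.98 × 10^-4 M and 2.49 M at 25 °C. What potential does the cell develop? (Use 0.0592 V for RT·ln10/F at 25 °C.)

Both half-cells are Al³⁺/Al, so E°_cell = 0. The concentrated side is the cathode; the cell reaction moves Al³⁺ from high to low concentration with n = 3.
Q = [Al³⁺]_dilute/[Al³⁺]_conc = 2.98 × 10^-4/2.49 = 1.2 × 10^-4.
E = 0 − (0.0592/3) log Q = −(0.0592/3)(-3.922) = 0.0774 V.

0.077 V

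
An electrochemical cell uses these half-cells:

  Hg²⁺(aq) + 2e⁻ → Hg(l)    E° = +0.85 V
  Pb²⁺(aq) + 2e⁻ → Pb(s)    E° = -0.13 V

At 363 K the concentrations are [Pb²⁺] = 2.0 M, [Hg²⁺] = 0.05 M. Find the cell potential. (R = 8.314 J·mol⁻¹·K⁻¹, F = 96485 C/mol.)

The Hg²⁺/Hg couple has the higher reduction potential and acts as the cathode, so E°_cell = +0.85 − (-0.13) = 0.98 V.
Balancing electrons gives n = 2; the reaction quotient is Q = [Pb²⁺]/[Hg²⁺] = 40.0.
E = E° − (RT/nF) ln Q = 0.98 − (8.314×363)/(2×96485) × (3.689) = 0.980 − 0.058 = 0.922 V.

0.922 V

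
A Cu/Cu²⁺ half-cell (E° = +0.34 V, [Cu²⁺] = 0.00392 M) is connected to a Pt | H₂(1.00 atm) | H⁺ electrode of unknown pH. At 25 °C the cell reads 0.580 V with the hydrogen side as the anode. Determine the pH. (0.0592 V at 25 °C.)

E°_cell = 0.34 V and n = 2.
log Q = n(E° − E)/0.0592 = 2×(0.34 − 0.580)/0.0592 = -8.108.
With Q = [H⁺]^2 / ([Cu²⁺]·P(H₂)), solving for [H⁺] gives log[H⁺] = -5.257, so pH = 5.26.

pH = 5.26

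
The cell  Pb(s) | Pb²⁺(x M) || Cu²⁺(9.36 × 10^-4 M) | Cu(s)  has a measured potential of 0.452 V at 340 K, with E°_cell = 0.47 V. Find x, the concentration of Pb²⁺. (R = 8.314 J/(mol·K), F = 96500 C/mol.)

From the Nernst equation, ln Q = nF(E° − E)/RT = 2×96500×(0.47 − 0.452)/(8.314×340) = 1.229, so Q = 3.42.
With Q = [Pb²⁺]/[Cu²⁺] and the known concentrations, [Pb²⁺] in the numerator gives [Pb²⁺] = 0.0032 M.

0.0032 M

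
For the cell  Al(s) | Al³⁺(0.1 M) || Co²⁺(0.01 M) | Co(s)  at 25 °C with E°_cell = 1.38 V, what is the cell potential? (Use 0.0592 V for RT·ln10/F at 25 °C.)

1.34 V

Balancing electrons gives n = 6; the reaction quotient is Q = [Al³⁺]^2/[Co²⁺]^3 = 1 × 10^4.
At 25 °C, E = E° − (0.0592/n) log Q = 1.38 − (0.0592/6)(4.000) = 1.380 − 0.039 = 1.341 V.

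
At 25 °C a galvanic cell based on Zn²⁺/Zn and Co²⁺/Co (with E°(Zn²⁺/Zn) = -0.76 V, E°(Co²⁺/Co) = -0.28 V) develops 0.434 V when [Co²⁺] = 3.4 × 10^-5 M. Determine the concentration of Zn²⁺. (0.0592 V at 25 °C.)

From the Nernst equation, log Q = n(E° − E)/0.0592 = 2(0.48 − 0.434)/0.0592 = 1.554, so Q = 35.8.
With Q = [Zn²⁺]/[Co²⁺] and the known concentrations, [Zn²⁺] in the numerator gives [Zn²⁺] = 0.0012 M.

0.0012 M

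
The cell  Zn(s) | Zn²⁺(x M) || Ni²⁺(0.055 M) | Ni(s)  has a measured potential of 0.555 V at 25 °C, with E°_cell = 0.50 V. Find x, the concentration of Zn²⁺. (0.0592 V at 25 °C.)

7.6 × 10^-4 M

From the Nernst equation, log Q = n(E° − E)/0.0592 = 2(0.50 − 0.555)/0.0592 = -1.858, so Q = 0.0139.
With Q = [Zn²⁺]/[Ni²⁺] and the known concentrations, [Zn²⁺] in the numerator gives [Zn²⁺] = 7.6 × 10^-4 M.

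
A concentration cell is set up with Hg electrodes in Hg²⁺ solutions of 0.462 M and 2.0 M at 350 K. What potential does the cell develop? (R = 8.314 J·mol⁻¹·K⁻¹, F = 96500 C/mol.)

0.022 V

Both half-cells are Hg²⁺/Hg, so E°_cell = 0. The concentrated side is the cathode; the cell reaction moves Hg²⁺ from high to low concentration with n = 2.
Q = [Hg²⁺]_dilute/[Hg²⁺]_conc = 0.462/2.0 = 0.231.
E = 0 − (RT/nF) ln Q = −((8.314×350)/(2×96500))(-1.465) = 0.0221 V.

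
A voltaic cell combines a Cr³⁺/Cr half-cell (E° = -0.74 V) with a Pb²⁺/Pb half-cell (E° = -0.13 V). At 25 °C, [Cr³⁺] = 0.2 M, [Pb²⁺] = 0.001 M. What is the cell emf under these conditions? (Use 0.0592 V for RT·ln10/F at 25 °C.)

The Pb²⁺/Pb couple has the higher reduction potential and acts as the cathode, so E°_cell = -0.13 − (-0.74) = 0.61 V.
Balancing electrons gives n = 6; the reaction quotient is Q = [Cr³⁺]^2/[Pb²⁺]^3 = 4 × 10^7.
At 25 °C, E = E° − (0.0592/n) log Q = 0.61 − (0.0592/6)(7.602) = 0.610 − 0.075 = 0.535 V.

0.535 V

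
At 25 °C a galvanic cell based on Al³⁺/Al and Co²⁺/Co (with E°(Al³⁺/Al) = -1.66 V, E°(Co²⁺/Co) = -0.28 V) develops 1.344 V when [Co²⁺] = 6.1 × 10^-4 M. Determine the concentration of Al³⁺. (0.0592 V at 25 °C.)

0.001 M

From the Nernst equation, log Q = n(E° − E)/0.0592 = 6(1.38 − 1.344)/0.0592 = 3.649, so Q = 4450.
With Q = [Al³⁺]^2/[Co²⁺]^3 and the known concentrations, [Al³⁺]^2 in the numerator gives [Al³⁺] = 0.001 M.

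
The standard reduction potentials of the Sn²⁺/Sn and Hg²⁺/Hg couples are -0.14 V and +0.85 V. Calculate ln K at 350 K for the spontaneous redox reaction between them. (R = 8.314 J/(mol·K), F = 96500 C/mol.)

ln K = 65.7

E°_cell = +0.85 − (-0.14) = 0.99 V, with n = 2 electrons transferred.
At equilibrium E = 0, so the Nernst equation gives ln K = nFE°/RT = (2)(96500)(0.99)/((8.314)(350)) = 65.66.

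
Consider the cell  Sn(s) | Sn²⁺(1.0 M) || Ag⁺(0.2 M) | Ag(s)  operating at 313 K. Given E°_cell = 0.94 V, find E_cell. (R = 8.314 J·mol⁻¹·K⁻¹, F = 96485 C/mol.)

Balancing electrons gives n = 2; the reaction quotient is Q = [Sn²⁺]/[Ag⁺]^2 = 25.0.
E = E° − (RT/nF) ln Q = 0.94 − (8.314×313)/(2×96485) × (3.219) = 0.940 − 0.043 = 0.897 V.

0.897 V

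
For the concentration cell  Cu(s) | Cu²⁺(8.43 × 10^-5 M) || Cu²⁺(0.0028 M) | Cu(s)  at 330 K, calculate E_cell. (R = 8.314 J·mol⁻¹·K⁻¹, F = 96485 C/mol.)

Both half-cells are Cu²⁺/Cu, so E°_cell = 0. The concentrated side is the cathode; the cell reaction moves Cu²⁺ from high to low concentration with n = 2.
Q = [Cu²⁺]_dilute/[Cu²⁺]_conc = 8.43 × 10^-5/0.0028 = 0.0301.
E = 0 − (RT/nF) ln Q = −((8.314×330)/(2×96485))(-3.503) = 0.0498 V.

0.050 V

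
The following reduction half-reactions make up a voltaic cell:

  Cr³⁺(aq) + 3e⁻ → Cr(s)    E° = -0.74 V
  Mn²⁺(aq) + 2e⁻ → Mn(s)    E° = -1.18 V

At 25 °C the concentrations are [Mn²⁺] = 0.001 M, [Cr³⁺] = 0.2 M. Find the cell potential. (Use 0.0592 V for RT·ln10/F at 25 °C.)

0.515 V

The Cr³⁺/Cr couple has the higher reduction potential and acts as the cathode, so E°_cell = -0.74 − (-1.18) = 0.44 V.
Balancing electrons gives n = 6; the reaction quotient is Q = [Mn²⁺]^3/[Cr³⁺]^2 = 2.5 × 10^-8.
At 25 °C, E = E° − (0.0592/n) log Q = 0.44 − (0.0592/6)(-7.602) = 0.440 + 0.075 = 0.515 V.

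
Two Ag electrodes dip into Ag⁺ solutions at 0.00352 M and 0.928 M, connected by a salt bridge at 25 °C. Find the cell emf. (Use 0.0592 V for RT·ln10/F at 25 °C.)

Both half-cells are Ag⁺/Ag, so E°_cell = 0. The concentrated side is the cathode; the cell reaction moves Ag⁺ from high to low concentration with n = 1.
Q = [Ag⁺]_dilute/[Ag⁺]_conc = 0.00352/0.928 = 0.00379.
E = 0 − (0.0592/1) log Q = −(0.0592/1)(-2.421) = 0.1433 V.

0.14 V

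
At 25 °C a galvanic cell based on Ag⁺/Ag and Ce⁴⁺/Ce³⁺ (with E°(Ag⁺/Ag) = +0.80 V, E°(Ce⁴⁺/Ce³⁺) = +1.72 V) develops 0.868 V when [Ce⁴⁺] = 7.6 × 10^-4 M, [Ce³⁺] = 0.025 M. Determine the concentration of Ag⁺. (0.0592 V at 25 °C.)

0.23 M

From the Nernst equation, log Q = n(E° − E)/0.0592 = 1(0.92 − 0.868)/0.0592 = 0.878, so Q = 7.56.
With Q = [Ag⁺]·[Ce³⁺]/[Ce⁴⁺] and the known concentrations, [Ag⁺] in the numerator gives [Ag⁺] = 0.23 M.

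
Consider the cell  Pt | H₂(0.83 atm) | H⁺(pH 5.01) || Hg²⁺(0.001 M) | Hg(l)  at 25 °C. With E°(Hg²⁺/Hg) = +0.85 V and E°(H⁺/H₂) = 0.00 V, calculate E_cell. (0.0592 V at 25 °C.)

The Hg²⁺/Hg couple is the cathode, so E°_cell = 0.85 V; n = 2.
[H⁺] = 10^(−5.01) = 9.8 × 10^-6 M, and Q = [H⁺]^2 / ([Hg²⁺]·P(H₂)) = 1.15 × 10^-7.
E = E° − (0.0592/2) log Q = 0.85 − (0.0592/2)(-6.939) = 1.055 V.

1.06 V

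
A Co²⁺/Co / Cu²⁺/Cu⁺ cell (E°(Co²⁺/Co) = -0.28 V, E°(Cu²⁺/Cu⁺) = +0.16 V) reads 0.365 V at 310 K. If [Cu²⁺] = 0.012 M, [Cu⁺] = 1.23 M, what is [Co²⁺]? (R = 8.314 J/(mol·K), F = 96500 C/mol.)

From the Nernst equation, ln Q = nF(E° − E)/RT = 2×96500×(0.44 − 0.365)/(8.314×310) = 5.616, so Q = 275.
With Q = [Co²⁺]·[Cu⁺]^2/[Cu²⁺]^2 and the known concentrations, [Co²⁺] in the numerator gives [Co²⁺] = 0.026 M.

0.026 M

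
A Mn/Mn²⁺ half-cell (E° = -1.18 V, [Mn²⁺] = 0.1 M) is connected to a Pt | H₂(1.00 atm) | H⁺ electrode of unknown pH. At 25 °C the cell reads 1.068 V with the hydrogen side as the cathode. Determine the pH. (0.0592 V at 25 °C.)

E°_cell = 1.18 V and n = 2.
log Q = n(E° − E)/0.0592 = 2×(1.18 − 1.068)/0.0592 = 3.784.
With Q = [Mn²⁺]·P(H₂) / [H⁺]^2, solving for [H⁺] gives log[H⁺] = -2.392, so pH = 2.39.

pH = 2.39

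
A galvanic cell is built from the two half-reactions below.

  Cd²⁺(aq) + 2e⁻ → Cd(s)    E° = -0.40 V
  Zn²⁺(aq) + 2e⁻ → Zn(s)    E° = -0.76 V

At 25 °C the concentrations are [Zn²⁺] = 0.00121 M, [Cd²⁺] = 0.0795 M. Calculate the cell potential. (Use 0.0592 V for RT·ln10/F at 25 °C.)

The Cd²⁺/Cd couple has the higher reduction potential and acts as the cathode, so E°_cell = -0.40 − (-0.76) = 0.36 V.
Balancing electrons gives n = 2; the reaction quotient is Q = [Zn²⁺]/[Cd²⁺] = 0.0152.
At 25 °C, E = E° − (0.0592/n) log Q = 0.36 − (0.0592/2)(-1.818) = 0.360 + 0.054 = 0.414 V.

0.414 V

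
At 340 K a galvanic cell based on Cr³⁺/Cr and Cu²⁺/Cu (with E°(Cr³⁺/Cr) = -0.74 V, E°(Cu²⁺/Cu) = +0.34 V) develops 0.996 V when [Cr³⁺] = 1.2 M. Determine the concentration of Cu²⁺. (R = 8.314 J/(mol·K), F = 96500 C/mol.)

0.0036 M

From the Nernst equation, ln Q = nF(E° − E)/RT = 6×96500×(1.08 − 0.996)/(8.314×340) = 17.206, so Q = 2.97 × 10^7.
With Q = [Cr³⁺]^2/[Cu²⁺]^3 and the known concentrations, [Cu²⁺]^3 in the denominator gives [Cu²⁺] = 0.0036 M.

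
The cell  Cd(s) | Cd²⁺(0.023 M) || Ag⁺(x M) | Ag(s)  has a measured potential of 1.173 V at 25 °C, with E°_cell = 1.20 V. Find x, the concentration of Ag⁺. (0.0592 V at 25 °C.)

0.053 M

From the Nernst equation, log Q = n(E° − E)/0.0592 = 2(1.20 − 1.173)/0.0592 = 0.912, so Q = 8.17.
With Q = [Cd²⁺]/[Ag⁺]^2 and the known concentrations, [Ag⁺]^2 in the denominator gives [Ag⁺] = 0.053 M.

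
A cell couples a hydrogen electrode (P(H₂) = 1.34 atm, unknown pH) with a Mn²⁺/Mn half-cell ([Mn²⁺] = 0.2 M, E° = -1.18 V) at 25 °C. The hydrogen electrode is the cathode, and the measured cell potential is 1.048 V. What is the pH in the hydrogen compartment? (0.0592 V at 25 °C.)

E°_cell = 1.18 V and n = 2.
log Q = n(E° − E)/0.0592 = 2×(1.18 − 1.048)/0.0592 = 4.459.
With Q = [Mn²⁺]·P(H₂) / [H⁺]^2, solving for [H⁺] gives log[H⁺] = -2.516, so pH = 2.52.

pH = 2.52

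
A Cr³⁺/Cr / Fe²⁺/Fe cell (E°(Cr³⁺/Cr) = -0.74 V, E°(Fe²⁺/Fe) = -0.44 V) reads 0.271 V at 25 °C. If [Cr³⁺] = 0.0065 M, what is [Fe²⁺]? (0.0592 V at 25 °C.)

0.0036 M

From the Nernst equation, log Q = n(E° − E)/0.0592 = 6(0.30 − 0.271)/0.0592 = 2.939, so Q = 869.
With Q = [Cr³⁺]^2/[Fe²⁺]^3 and the known concentrations, [Fe²⁺]^3 in the denominator gives [Fe²⁺] = 0.0036 M.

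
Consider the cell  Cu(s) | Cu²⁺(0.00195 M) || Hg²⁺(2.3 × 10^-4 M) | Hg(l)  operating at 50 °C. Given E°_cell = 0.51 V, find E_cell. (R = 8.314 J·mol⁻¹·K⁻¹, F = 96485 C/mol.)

Balancing electrons gives n = 2; the reaction quotient is Q = [Cu²⁺]/[Hg²⁺] = 8.48.
E = E° − (RT/nF) ln Q = 0.51 − (8.314×323)/(2×96485) × (2.138) = 0.510 − 0.030 = 0.480 V.

0.480 V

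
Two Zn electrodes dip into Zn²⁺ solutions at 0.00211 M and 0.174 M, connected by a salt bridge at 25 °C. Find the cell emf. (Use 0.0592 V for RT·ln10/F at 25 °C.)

0.057 V

Both half-cells are Zn²⁺/Zn, so E°_cell = 0. The concentrated side is the cathode; the cell reaction moves Zn²⁺ from high to low concentration with n = 2.
Q = [Zn²⁺]_dilute/[Zn²⁺]_conc = 0.00211/0.174 = 0.0121.
E = 0 − (0.0592/2) log Q = −(0.0592/2)(-1.916) = 0.0567 V.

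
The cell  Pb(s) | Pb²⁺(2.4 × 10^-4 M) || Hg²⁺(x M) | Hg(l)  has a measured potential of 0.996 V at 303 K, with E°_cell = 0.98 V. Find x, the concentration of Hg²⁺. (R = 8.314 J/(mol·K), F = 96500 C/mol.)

From the Nernst equation, ln Q = nF(E° − E)/RT = 2×96500×(0.98 − 0.996)/(8.314×303) = -1.226, so Q = 0.294.
With Q = [Pb²⁺]/[Hg²⁺] and the known concentrations, [Hg²⁺] in the denominator gives [Hg²⁺] = 8.2 × 10^-4 M.

8.2 × 10^-4 M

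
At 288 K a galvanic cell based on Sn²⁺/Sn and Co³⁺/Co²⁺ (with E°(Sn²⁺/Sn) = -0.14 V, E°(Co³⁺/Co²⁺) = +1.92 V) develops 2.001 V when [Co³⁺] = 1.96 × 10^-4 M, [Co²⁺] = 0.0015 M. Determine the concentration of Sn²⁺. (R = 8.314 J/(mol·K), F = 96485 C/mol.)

2.0 M

From the Nernst equation, ln Q = nF(E° − E)/RT = 2×96485×(2.06 − 2.001)/(8.314×288) = 4.755, so Q = 116.
With Q = [Sn²⁺]·[Co²⁺]^2/[Co³⁺]^2 and the known concentrations, [Sn²⁺] in the numerator gives [Sn²⁺] = 2.0 M.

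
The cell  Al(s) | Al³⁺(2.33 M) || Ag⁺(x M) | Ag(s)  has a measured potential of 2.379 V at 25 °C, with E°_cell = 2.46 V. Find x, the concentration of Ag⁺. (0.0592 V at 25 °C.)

From the Nernst equation, log Q = n(E° − E)/0.0592 = 3(2.46 − 2.379)/0.0592 = 4.105, so Q = 1.27 × 10^4.
With Q = [Al³⁺]/[Ag⁺]^3 and the known concentrations, [Ag⁺]^3 in the denominator gives [Ag⁺] = 0.057 M.

0.057 M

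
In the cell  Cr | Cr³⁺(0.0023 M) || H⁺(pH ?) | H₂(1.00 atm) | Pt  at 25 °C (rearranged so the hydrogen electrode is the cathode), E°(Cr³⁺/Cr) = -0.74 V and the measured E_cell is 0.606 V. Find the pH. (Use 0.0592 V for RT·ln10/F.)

E°_cell = 0.74 V and n = 6.
log Q = n(E° − E)/0.0592 = 6×(0.74 − 0.606)/0.0592 = 13.581.
With Q = [Cr³⁺]^2·P(H₂)^3 / [H⁺]^6, solving for [H⁺] gives log[H⁺] = -3.143, so pH = 3.14.

pH = 3.14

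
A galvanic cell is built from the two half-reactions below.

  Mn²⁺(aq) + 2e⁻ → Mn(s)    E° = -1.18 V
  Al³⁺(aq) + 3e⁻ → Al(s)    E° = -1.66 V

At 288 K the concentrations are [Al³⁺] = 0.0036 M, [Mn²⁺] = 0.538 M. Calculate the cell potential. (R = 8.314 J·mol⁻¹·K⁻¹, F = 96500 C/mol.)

The Mn²⁺/Mn couple has the higher reduction potential and acts as the cathode, so E°_cell = -1.18 − (-1.66) = 0.48 V.
Balancing electrons gives n = 6; the reaction quotient is Q = [Al³⁺]^2/[Mn²⁺]^3 = 8.32 × 10^-5.
E = E° − (RT/nF) ln Q = 0.48 − (8.314×288)/(6×96500) × (-9.394) = 0.480 + 0.039 = 0.519 V.

0.519 V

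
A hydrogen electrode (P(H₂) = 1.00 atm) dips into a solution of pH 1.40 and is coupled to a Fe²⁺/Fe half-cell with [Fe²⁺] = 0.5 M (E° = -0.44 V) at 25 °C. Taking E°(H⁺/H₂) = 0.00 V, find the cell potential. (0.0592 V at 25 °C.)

0.37 V

The hydrogen couple is the cathode, so E°_cell = 0.44 V; n = 2.
[H⁺] = 10^(−1.40) = 0.040 M, and Q = [Fe²⁺]·P(H₂) / [H⁺]^2 = 315.
E = E° − (0.0592/2) log Q = 0.44 − (0.0592/2)(2.499) = 0.366 V.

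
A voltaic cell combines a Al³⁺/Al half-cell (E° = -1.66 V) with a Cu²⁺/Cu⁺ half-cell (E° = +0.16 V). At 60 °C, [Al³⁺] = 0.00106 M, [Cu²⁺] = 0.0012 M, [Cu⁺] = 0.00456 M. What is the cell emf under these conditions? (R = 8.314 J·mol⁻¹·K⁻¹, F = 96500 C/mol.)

The Cu²⁺/Cu⁺ couple has the higher reduction potential and acts as the cathode, so E°_cell = +0.16 − (-1.66) = 1.82 V.
Balancing electrons gives n = 3; the reaction quotient is Q = [Al³⁺]·[Cu⁺]^3/[Cu²⁺]^3 = 0.0582.
E = E° − (RT/nF) ln Q = 1.82 − (8.314×333)/(3×96500) × (-2.844) = 1.820 + 0.027 = 1.847 V.

1.85 V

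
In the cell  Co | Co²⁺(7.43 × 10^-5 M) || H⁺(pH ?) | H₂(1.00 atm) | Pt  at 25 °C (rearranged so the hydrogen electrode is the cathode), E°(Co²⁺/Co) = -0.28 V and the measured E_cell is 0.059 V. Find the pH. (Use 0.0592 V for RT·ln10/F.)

E°_cell = 0.28 V and n = 2.
log Q = n(E° − E)/0.0592 = 2×(0.28 − 0.059)/0.0592 = 7.466.
With Q = [Co²⁺]·P(H₂) / [H⁺]^2, solving for [H⁺] gives log[H⁺] = -5.798, so pH = 5.80.

pH = 5.80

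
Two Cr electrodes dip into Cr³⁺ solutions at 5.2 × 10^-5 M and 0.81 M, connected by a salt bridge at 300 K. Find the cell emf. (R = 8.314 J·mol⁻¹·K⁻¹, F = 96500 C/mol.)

Both half-cells are Cr³⁺/Cr, so E°_cell = 0. The concentrated side is the cathode; the cell reaction moves Cr³⁺ from high to low concentration with n = 3.
Q = [Cr³⁺]_dilute/[Cr³⁺]_conc = 5.2 × 10^-5/0.81 = 6.42 × 10^-5.
E = 0 − (RT/nF) ln Q = −((8.314×300)/(3×96500))(-9.654) = 0.0832 V.

0.083 V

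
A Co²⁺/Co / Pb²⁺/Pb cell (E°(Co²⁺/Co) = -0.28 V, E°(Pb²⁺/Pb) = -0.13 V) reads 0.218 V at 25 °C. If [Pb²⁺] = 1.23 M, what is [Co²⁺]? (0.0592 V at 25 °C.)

From the Nernst equation, log Q = n(E° − E)/0.0592 = 2(0.15 − 0.218)/0.0592 = -2.297, so Q = 0.00504.
With Q = [Co²⁺]/[Pb²⁺] and the known concentrations, [Co²⁺] in the numerator gives [Co²⁺] = 0.0062 M.

0.0062 M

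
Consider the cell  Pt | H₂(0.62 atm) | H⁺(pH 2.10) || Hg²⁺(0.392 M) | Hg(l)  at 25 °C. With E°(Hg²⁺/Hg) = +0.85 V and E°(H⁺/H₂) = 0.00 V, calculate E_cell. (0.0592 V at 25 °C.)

The Hg²⁺/Hg couple is the cathode, so E°_cell = 0.85 V; n = 2.
[H⁺] = 10^(−2.10) = 0.0079 M, and Q = [H⁺]^2 / ([Hg²⁺]·P(H₂)) = 2.6 × 10^-4.
E = E° − (0.0592/2) log Q = 0.85 − (0.0592/2)(-3.586) = 0.956 V.

0.96 V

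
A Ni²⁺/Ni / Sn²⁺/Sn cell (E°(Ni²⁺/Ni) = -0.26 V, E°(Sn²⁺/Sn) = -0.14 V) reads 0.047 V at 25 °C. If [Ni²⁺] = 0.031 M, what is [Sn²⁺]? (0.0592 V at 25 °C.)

From the Nernst equation, log Q = n(E° − E)/0.0592 = 2(0.12 − 0.047)/0.0592 = 2.466, so Q = 293.
With Q = [Ni²⁺]/[Sn²⁺] and the known concentrations, [Sn²⁺] in the denominator gives [Sn²⁺] = 1.1 × 10^-4 M.

1.1 × 10^-4 M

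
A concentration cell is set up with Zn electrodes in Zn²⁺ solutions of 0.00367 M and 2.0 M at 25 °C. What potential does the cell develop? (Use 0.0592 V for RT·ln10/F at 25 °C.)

0.081 V

Both half-cells are Zn²⁺/Zn, so E°_cell = 0. The concentrated side is the cathode; the cell reaction moves Zn²⁺ from high to low concentration with n = 2.
Q = [Zn²⁺]_dilute/[Zn²⁺]_conc = 0.00367/2.0 = 0.00183.
E = 0 − (0.0592/2) log Q = −(0.0592/2)(-2.736) = 0.0810 V.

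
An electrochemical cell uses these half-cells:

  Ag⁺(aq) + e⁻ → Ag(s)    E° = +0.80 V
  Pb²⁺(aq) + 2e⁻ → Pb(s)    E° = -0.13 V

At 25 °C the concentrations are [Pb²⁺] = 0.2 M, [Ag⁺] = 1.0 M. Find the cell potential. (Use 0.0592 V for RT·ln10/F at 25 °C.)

0.951 V

The Ag⁺/Ag couple has the higher reduction potential and acts as the cathode, so E°_cell = +0.80 − (-0.13) = 0.93 V.
Balancing electrons gives n = 2; the reaction quotient is Q = [Pb²⁺]/[Ag⁺]^2 = 0.200.
At 25 °C, E = E° − (0.0592/n) log Q = 0.93 − (0.0592/2)(-0.699) = 0.930 + 0.021 = 0.951 V.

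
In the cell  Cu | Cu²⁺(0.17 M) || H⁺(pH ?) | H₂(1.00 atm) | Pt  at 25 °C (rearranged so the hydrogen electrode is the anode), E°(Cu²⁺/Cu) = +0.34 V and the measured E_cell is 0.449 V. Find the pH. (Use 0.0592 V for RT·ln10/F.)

E°_cell = 0.34 V and n = 2.
log Q = n(E° − E)/0.0592 = 2×(0.34 − 0.449)/0.0592 = -3.682.
With Q = [H⁺]^2 / ([Cu²⁺]·P(H₂)), solving for [H⁺] gives log[H⁺] = -2.226, so pH = 2.23.

pH = 2.23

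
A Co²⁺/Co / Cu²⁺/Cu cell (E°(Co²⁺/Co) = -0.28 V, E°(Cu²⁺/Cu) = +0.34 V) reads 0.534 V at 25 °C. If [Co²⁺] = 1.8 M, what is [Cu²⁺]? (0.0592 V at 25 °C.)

0.0022 M

From the Nernst equation, log Q = n(E° − E)/0.0592 = 2(0.62 − 0.534)/0.0592 = 2.905, so Q = 804.
With Q = [Co²⁺]/[Cu²⁺] and the known concentrations, [Cu²⁺] in the denominator gives [Cu²⁺] = 0.0022 M.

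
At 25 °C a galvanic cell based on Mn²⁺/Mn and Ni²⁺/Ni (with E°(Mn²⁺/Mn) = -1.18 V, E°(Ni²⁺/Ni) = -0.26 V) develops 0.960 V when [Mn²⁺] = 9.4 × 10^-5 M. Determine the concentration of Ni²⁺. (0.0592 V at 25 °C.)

0.0021 M

From the Nernst equation, log Q = n(E° − E)/0.0592 = 2(0.92 − 0.960)/0.0592 = -1.351, so Q = 0.0445.
With Q = [Mn²⁺]/[Ni²⁺] and the known concentrations, [Ni²⁺] in the denominator gives [Ni²⁺] = 0.0021 M.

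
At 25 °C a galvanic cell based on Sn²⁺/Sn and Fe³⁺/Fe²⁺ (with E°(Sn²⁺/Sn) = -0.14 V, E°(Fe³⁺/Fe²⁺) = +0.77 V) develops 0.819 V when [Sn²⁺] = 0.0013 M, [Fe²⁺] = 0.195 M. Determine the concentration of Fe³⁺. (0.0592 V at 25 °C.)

From the Nernst equation, log Q = n(E° − E)/0.0592 = 2(0.91 − 0.819)/0.0592 = 3.074, so Q = 1190.
With Q = [Sn²⁺]·[Fe²⁺]^2/[Fe³⁺]^2 and the known concentrations, [Fe³⁺]^2 in the denominator gives [Fe³⁺] = 2 × 10^-4 M.

2 × 10^-4 M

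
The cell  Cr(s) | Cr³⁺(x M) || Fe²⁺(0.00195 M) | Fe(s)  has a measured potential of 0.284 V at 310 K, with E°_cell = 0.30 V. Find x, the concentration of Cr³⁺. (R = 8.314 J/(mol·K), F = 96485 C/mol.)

5.2 × 10^-4 M

From the Nernst equation, ln Q = nF(E° − E)/RT = 6×96485×(0.30 − 0.284)/(8.314×310) = 3.594, so Q = 36.4.
With Q = [Cr³⁺]^2/[Fe²⁺]^3 and the known concentrations, [Cr³⁺]^2 in the numerator gives [Cr³⁺] = 5.2 × 10^-4 M.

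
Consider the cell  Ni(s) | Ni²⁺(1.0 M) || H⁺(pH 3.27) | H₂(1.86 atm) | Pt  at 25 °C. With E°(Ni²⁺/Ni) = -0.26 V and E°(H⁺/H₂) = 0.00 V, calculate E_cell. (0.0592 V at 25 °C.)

The hydrogen couple is the cathode, so E°_cell = 0.26 V; n = 2.
[H⁺] = 10^(−3.27) = 5.4 × 10^-4 M, and Q = [Ni²⁺]·P(H₂) / [H⁺]^2 = 6.45 × 10^6.
E = E° − (0.0592/2) log Q = 0.26 − (0.0592/2)(6.810) = 0.058 V.

0.058 V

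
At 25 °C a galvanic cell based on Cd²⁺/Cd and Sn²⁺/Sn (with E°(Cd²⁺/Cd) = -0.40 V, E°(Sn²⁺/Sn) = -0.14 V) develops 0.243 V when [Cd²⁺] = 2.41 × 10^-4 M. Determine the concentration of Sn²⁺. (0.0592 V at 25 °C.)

From the Nernst equation, log Q = n(E° − E)/0.0592 = 2(0.26 − 0.243)/0.0592 = 0.574, so Q = 3.75.
With Q = [Cd²⁺]/[Sn²⁺] and the known concentrations, [Sn²⁺] in the denominator gives [Sn²⁺] = 6.4 × 10^-5 M.

6.4 × 10^-5 M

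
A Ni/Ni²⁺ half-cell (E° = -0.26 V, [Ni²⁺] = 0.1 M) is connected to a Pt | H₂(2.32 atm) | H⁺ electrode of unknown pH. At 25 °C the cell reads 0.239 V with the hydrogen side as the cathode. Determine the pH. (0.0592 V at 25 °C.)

E°_cell = 0.26 V and n = 2.
log Q = n(E° − E)/0.0592 = 2×(0.26 − 0.239)/0.0592 = 0.709.
With Q = [Ni²⁺]·P(H₂) / [H⁺]^2, solving for [H⁺] gives log[H⁺] = -0.672, so pH = 0.67.

pH = 0.67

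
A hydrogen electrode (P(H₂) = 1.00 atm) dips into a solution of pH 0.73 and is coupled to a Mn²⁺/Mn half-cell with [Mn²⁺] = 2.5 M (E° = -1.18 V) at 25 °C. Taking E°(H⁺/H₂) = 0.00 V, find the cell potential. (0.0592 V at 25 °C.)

1.13 V

The hydrogen couple is the cathode, so E°_cell = 1.18 V; n = 2.
[H⁺] = 10^(−0.73) = 0.19 M, and Q = [Mn²⁺]·P(H₂) / [H⁺]^2 = 72.1.
E = E° − (0.0592/2) log Q = 1.18 − (0.0592/2)(1.858) = 1.125 V.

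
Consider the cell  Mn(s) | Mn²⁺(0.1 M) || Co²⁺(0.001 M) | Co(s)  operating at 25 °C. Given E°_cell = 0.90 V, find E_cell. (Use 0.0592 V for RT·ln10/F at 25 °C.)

Balancing electrons gives n = 2; the reaction quotient is Q = [Mn²⁺]/[Co²⁺] = 100.
At 25 °C, E = E° − (0.0592/n) log Q = 0.90 − (0.0592/2)(2.000) = 0.900 − 0.059 = 0.841 V.

0.841 V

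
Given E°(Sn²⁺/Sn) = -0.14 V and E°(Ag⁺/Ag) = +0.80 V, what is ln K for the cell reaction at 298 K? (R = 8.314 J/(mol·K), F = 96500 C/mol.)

ln K = 73.2

E°_cell = +0.80 − (-0.14) = 0.94 V, with n = 2 electrons transferred.
At equilibrium E = 0, so the Nernst equation gives ln K = nFE°/RT = (2)(96500)(0.94)/((8.314)(298)) = 73.22.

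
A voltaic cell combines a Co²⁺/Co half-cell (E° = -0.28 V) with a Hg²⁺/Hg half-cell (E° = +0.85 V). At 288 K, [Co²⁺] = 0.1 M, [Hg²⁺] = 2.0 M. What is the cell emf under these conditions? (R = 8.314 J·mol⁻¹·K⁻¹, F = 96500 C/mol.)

The Hg²⁺/Hg couple has the higher reduction potential and acts as the cathode, so E°_cell = +0.85 − (-0.28) = 1.13 V.
Balancing electrons gives n = 2; the reaction quotient is Q = [Co²⁺]/[Hg²⁺] = 0.0500.
E = E° − (RT/nF) ln Q = 1.13 − (8.314×288)/(2×96500) × (-2.996) = 1.130 + 0.037 = 1.167 V.

1.17 V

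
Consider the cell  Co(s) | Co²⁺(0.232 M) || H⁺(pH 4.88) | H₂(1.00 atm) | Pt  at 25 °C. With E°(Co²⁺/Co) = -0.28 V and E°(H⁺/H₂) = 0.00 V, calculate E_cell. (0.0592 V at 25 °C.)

The hydrogen couple is the cathode, so E°_cell = 0.28 V; n = 2.
[H⁺] = 10^(−4.88) = 1.3 × 10^-5 M, and Q = [Co²⁺]·P(H₂) / [H⁺]^2 = 1.34 × 10^9.
E = E° − (0.0592/2) log Q = 0.28 − (0.0592/2)(9.125) = 0.010 V.

0.010 V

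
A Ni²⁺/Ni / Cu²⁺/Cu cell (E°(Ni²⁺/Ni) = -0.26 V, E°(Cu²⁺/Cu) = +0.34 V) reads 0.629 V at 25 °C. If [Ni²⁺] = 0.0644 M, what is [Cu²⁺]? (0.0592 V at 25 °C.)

From the Nernst equation, log Q = n(E° − E)/0.0592 = 2(0.60 − 0.629)/0.0592 = -0.980, so Q = 0.105.
With Q = [Ni²⁺]/[Cu²⁺] and the known concentrations, [Cu²⁺] in the denominator gives [Cu²⁺] = 0.61 M.

0.61 M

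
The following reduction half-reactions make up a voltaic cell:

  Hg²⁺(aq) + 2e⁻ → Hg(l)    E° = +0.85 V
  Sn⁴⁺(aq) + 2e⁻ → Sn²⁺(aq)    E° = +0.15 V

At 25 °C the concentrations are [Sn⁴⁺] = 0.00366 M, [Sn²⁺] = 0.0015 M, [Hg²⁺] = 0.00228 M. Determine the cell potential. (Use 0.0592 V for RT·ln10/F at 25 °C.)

0.610 V

The Hg²⁺/Hg couple has the higher reduction potential and acts as the cathode, so E°_cell = +0.85 − (+0.15) = 0.70 V.
Balancing electrons gives n = 2; the reaction quotient is Q = [Sn⁴⁺]/([Sn²⁺]·[Hg²⁺]) = 1070.
At 25 °C, E = E° − (0.0592/n) log Q = 0.70 − (0.0592/2)(3.029) = 0.700 − 0.090 = 0.610 V.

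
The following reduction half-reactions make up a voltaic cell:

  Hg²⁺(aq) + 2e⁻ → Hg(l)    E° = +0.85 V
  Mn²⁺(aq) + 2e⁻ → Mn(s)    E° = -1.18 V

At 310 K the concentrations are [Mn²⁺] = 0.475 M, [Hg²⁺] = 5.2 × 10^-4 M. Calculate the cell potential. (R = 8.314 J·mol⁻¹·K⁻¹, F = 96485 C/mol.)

1.94 V

The Hg²⁺/Hg couple has the higher reduction potential and acts as the cathode, so E°_cell = +0.85 − (-1.18) = 2.03 V.
Balancing electrons gives n = 2; the reaction quotient is Q = [Mn²⁺]/[Hg²⁺] = 913.
E = E° − (RT/nF) ln Q = 2.03 − (8.314×310)/(2×96485) × (6.817) = 2.030 − 0.091 = 1.939 V.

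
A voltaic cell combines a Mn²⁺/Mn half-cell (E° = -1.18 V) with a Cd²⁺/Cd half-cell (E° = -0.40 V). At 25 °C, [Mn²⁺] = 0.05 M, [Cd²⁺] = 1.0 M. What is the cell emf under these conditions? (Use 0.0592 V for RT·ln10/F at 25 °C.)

The Cd²⁺/Cd couple has the higher reduction potential and acts as the cathode, so E°_cell = -0.40 − (-1.18) = 0.78 V.
Balancing electrons gives n = 2; the reaction quotient is Q = [Mn²⁺]/[Cd²⁺] = 0.0500.
At 25 °C, E = E° − (0.0592/n) log Q = 0.78 − (0.0592/2)(-1.301) = 0.780 + 0.039 = 0.819 V.

0.819 V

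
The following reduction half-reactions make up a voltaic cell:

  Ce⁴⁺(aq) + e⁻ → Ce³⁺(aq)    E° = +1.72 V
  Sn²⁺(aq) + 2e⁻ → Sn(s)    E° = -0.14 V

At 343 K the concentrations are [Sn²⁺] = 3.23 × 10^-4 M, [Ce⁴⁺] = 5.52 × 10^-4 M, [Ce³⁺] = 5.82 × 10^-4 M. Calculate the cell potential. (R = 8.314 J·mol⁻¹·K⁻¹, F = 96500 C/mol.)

1.98 V

The Ce⁴⁺/Ce³⁺ couple has the higher reduction potential and acts as the cathode, so E°_cell = +1.72 − (-0.14) = 1.86 V.
Balancing electrons gives n = 2; the reaction quotient is Q = [Sn²⁺]·[Ce³⁺]^2/[Ce⁴⁺]^2 = 3.59 × 10^-4.
E = E° − (RT/nF) ln Q = 1.86 − (8.314×343)/(2×96500) × (-7.932) = 1.860 + 0.117 = 1.977 V.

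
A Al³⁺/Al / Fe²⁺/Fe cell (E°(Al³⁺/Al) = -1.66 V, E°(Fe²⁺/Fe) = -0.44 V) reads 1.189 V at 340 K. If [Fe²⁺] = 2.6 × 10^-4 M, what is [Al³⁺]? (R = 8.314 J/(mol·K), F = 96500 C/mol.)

1 × 10^-4 M

From the Nernst equation, ln Q = nF(E° − E)/RT = 6×96500×(1.22 − 1.189)/(8.314×340) = 6.350, so Q = 572.
With Q = [Al³⁺]^2/[Fe²⁺]^3 and the known concentrations, [Al³⁺]^2 in the numerator gives [Al³⁺] = 1 × 10^-4 M.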